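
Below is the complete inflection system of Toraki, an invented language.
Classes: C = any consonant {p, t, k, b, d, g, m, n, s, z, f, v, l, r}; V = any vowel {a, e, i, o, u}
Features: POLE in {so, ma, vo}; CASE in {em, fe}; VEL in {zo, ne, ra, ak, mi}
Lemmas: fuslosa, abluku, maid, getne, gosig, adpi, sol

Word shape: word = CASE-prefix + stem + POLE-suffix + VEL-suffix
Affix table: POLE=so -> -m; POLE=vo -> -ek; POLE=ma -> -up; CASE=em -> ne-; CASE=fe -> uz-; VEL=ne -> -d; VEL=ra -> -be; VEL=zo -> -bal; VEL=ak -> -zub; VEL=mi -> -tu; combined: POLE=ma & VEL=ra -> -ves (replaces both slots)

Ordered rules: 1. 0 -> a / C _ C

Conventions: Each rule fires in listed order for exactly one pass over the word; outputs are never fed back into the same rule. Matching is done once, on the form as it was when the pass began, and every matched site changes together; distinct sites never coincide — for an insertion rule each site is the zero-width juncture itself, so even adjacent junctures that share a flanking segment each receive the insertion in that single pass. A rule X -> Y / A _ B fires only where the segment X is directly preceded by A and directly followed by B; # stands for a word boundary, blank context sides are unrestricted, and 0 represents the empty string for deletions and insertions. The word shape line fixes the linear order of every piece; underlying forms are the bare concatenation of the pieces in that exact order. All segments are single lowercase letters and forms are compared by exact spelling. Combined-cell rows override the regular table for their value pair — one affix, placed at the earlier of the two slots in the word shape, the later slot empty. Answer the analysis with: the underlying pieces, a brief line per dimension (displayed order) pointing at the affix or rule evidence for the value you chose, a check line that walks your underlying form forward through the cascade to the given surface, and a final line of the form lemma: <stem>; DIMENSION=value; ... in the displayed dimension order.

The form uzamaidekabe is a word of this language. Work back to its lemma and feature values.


underlying: uz-maid-ek-be
POLE=vo - signalled by the affix -ek
CASE=fe - signalled by the affix uz-
VEL=ra - signalled by the affix -be
check: uzmaidekbe -> uzamaidekabe
lemma: maid; POLE=vo; CASE=fe; VEL=ra


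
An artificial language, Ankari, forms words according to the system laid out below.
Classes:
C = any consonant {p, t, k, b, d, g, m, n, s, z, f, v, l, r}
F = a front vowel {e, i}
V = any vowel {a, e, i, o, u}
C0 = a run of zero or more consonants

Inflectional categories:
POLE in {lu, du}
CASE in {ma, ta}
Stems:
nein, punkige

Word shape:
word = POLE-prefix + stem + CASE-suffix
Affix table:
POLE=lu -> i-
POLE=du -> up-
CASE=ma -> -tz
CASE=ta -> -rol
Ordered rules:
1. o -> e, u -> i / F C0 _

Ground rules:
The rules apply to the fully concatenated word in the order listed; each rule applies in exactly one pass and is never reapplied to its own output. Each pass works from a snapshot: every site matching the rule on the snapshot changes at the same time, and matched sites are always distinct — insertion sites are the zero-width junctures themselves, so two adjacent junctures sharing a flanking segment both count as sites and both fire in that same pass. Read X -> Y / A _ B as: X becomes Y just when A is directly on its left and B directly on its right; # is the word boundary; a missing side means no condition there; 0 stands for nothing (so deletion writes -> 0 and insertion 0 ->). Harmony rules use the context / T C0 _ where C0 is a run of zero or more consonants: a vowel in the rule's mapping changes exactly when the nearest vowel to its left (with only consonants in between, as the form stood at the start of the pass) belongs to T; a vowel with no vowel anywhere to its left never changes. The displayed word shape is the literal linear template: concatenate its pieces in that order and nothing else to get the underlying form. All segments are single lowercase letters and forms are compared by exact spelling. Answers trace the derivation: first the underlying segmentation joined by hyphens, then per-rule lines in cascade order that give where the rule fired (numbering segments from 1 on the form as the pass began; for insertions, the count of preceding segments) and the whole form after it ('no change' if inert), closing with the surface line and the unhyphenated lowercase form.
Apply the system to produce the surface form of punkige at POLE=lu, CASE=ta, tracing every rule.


underlying: i-punkige-rol
1. o -> e, u -> i / F C0 _: fires at position(s) 3, 10: ipinkigerel
surface: ipinkigerel


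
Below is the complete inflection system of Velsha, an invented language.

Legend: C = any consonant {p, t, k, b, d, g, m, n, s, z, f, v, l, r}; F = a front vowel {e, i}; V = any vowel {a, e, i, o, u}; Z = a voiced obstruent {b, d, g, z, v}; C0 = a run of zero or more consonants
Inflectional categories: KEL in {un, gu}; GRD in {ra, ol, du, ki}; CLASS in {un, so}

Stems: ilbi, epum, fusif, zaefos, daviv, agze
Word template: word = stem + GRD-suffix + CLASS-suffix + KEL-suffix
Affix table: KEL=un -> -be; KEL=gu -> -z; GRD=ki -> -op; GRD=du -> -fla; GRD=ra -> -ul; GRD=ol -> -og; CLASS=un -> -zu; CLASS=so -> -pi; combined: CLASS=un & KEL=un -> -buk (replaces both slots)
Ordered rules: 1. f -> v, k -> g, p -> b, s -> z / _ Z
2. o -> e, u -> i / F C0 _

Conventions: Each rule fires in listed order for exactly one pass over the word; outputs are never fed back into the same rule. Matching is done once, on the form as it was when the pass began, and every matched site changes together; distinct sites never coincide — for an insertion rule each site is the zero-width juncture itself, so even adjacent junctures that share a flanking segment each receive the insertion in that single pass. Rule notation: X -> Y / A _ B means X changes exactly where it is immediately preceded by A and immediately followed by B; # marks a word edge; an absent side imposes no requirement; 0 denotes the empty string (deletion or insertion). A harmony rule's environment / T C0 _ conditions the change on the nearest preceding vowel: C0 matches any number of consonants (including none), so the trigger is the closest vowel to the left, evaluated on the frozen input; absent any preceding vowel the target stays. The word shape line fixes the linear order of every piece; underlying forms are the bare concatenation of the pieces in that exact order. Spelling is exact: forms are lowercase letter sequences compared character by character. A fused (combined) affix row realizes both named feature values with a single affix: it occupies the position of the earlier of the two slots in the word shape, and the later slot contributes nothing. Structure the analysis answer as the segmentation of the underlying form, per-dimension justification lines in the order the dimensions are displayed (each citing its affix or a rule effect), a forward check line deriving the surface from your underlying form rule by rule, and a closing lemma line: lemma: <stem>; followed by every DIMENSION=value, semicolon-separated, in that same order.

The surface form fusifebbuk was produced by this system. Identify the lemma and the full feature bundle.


underlying: fusif-op-buk
KEL=un - signalled by the combined affix row
GRD=ki - signalled by the affix -op
CLASS=un - signalled by the combined affix row
check: fusifopbuk -> fusifobbuk -> fusifebbuk
lemma: fusif; KEL=un; GRD=ki; CLASS=un


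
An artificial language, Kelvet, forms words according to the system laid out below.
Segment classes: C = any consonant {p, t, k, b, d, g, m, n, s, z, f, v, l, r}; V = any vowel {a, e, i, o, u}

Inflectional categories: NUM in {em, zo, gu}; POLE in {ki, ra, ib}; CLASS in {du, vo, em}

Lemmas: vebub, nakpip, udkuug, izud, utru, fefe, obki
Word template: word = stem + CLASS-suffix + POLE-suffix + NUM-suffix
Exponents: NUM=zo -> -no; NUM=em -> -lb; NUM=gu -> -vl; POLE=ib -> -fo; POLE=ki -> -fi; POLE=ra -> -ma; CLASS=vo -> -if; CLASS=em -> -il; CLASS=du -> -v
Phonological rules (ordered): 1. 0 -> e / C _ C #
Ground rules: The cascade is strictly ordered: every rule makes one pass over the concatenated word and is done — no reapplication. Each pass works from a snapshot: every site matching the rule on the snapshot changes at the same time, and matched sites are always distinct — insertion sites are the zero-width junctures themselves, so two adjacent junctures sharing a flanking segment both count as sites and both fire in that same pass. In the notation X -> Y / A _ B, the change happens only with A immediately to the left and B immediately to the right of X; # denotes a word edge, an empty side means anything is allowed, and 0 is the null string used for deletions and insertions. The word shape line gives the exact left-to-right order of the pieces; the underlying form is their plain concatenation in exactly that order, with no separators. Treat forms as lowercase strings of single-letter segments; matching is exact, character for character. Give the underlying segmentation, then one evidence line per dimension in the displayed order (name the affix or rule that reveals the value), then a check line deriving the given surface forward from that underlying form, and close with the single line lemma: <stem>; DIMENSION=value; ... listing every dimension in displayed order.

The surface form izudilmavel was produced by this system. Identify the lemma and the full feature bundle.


underlying: izud-il-ma-vl
NUM=gu - signalled by the affix -vl
POLE=ra - signalled by the affix -ma
CLASS=em - signalled by the affix -il
check: izudilmavl -> izudilmavel
lemma: izud; NUM=gu; POLE=ra; CLASS=em


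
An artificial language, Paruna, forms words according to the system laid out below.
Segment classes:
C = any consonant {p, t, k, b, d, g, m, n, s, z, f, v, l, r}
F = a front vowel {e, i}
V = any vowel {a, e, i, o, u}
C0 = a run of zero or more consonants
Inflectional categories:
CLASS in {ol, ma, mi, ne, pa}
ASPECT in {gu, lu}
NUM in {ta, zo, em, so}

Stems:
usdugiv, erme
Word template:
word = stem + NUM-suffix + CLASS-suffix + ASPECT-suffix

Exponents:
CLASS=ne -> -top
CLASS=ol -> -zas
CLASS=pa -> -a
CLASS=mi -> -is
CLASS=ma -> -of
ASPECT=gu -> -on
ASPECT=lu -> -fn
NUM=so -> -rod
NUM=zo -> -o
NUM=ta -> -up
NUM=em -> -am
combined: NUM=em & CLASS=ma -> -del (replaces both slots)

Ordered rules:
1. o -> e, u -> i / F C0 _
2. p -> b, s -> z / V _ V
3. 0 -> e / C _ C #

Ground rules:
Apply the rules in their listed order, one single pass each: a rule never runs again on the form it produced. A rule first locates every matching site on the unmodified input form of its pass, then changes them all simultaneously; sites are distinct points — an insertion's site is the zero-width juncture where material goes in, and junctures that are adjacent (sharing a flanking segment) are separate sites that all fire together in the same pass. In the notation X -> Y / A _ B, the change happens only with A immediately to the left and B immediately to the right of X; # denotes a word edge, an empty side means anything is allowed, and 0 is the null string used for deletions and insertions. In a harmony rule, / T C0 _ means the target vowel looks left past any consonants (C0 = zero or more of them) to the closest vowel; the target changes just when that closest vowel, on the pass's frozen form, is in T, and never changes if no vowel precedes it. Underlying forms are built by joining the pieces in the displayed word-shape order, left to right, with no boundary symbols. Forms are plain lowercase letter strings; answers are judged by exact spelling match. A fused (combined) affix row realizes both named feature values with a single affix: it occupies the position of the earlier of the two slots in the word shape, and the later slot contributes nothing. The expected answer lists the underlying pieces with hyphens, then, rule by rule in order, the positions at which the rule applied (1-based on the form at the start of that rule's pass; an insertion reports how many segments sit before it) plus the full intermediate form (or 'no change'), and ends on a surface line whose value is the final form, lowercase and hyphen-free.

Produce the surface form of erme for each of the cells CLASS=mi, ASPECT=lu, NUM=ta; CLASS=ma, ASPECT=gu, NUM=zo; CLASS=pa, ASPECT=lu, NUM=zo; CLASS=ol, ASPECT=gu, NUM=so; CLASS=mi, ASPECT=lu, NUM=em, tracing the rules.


cell CLASS=mi, ASPECT=lu, NUM=ta:
underlying: erme-up-is-fn
1. o -> e, u -> i / F C0 _: fires at position(s) 5: ermeipisfn
2. p -> b, s -> z / V _ V: fires at position(s) 6: ermeibisfn
3. 0 -> e / C _ C #: inserts after position(s) 9: ermeibisfen
surface: ermeibisfen

cell CLASS=ma, ASPECT=gu, NUM=zo:
underlying: erme-o-of-on
1. o -> e, u -> i / F C0 _: fires at position(s) 5: ermeeofon
2. p -> b, s -> z / V _ V: no change
3. 0 -> e / C _ C #: no change
surface: ermeeofon

cell CLASS=pa, ASPECT=lu, NUM=zo:
underlying: erme-o-a-fn
1. o -> e, u -> i / F C0 _: fires at position(s) 5: ermeeafn
2. p -> b, s -> z / V _ V: no change
3. 0 -> e / C _ C #: inserts after position(s) 7: ermeeafen
surface: ermeeafen

cell CLASS=ol, ASPECT=gu, NUM=so:
underlying: erme-rod-zas-on
1. o -> e, u -> i / F C0 _: fires at position(s) 6: ermeredzason
2. p -> b, s -> z / V _ V: fires at position(s) 10: ermeredzazon
3. 0 -> e / C _ C #: no change
surface: ermeredzazon

cell CLASS=mi, ASPECT=lu, NUM=em:
underlying: erme-am-is-fn
1. o -> e, u -> i / F C0 _: no change
2. p -> b, s -> z / V _ V: no change
3. 0 -> e / C _ C #: inserts after position(s) 9: ermeamisfen
surface: ermeamisfen


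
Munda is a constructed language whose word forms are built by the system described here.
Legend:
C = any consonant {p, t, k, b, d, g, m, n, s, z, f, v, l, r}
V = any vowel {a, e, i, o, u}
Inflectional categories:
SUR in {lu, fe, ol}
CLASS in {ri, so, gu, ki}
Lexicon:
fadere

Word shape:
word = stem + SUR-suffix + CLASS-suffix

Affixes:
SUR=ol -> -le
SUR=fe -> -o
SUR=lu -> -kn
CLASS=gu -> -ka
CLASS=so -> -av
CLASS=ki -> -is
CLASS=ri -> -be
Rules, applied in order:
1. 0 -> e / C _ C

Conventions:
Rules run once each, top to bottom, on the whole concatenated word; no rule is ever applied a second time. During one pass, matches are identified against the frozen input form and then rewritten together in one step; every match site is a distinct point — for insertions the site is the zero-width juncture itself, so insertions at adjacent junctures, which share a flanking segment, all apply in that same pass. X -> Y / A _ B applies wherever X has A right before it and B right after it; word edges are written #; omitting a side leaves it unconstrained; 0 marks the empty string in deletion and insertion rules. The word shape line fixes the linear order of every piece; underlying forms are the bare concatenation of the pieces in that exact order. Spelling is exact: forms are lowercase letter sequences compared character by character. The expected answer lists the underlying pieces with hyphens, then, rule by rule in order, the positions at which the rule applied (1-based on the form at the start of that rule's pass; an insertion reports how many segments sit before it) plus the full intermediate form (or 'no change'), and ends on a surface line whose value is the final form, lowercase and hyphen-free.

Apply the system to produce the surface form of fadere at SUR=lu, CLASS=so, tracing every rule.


underlying: fadere-kn-av
1. 0 -> e / C _ C: inserts after position(s) 7: faderekenav
surface: faderekenav


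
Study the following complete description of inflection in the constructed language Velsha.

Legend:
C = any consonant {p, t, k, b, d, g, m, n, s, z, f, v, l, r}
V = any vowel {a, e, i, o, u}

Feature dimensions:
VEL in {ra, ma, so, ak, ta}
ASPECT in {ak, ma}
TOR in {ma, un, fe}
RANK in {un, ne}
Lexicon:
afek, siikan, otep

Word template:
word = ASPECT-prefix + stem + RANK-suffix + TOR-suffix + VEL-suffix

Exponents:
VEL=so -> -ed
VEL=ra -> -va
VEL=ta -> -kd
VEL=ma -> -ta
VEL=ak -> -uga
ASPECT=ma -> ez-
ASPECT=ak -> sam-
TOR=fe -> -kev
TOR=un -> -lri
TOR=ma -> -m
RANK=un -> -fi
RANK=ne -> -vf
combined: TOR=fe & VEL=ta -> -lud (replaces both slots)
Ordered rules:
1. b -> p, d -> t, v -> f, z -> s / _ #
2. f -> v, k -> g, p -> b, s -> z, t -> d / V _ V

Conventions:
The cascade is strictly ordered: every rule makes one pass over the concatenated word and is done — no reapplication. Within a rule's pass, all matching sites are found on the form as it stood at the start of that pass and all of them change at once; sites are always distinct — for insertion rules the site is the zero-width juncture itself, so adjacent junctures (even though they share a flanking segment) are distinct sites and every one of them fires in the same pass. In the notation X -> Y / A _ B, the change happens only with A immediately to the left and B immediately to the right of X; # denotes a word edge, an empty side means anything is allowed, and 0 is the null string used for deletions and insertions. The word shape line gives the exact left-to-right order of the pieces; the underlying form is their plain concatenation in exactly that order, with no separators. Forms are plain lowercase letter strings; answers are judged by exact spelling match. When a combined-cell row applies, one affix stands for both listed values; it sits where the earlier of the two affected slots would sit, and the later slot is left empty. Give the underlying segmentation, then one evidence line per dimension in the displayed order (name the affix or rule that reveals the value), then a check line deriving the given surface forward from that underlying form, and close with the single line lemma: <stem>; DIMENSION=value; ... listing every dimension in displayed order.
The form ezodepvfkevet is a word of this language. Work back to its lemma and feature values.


underlying: ez-otep-vf-kev-ed
VEL=so - signalled by the affix -ed
ASPECT=ma - signalled by the affix ez-
TOR=fe - signalled by the affix -kev
RANK=ne - signalled by the affix -vf
check: ezotepvfkeved -> ezotepvfkevet -> ezodepvfkevet
lemma: otep; VEL=so; ASPECT=ma; TOR=fe; RANK=ne


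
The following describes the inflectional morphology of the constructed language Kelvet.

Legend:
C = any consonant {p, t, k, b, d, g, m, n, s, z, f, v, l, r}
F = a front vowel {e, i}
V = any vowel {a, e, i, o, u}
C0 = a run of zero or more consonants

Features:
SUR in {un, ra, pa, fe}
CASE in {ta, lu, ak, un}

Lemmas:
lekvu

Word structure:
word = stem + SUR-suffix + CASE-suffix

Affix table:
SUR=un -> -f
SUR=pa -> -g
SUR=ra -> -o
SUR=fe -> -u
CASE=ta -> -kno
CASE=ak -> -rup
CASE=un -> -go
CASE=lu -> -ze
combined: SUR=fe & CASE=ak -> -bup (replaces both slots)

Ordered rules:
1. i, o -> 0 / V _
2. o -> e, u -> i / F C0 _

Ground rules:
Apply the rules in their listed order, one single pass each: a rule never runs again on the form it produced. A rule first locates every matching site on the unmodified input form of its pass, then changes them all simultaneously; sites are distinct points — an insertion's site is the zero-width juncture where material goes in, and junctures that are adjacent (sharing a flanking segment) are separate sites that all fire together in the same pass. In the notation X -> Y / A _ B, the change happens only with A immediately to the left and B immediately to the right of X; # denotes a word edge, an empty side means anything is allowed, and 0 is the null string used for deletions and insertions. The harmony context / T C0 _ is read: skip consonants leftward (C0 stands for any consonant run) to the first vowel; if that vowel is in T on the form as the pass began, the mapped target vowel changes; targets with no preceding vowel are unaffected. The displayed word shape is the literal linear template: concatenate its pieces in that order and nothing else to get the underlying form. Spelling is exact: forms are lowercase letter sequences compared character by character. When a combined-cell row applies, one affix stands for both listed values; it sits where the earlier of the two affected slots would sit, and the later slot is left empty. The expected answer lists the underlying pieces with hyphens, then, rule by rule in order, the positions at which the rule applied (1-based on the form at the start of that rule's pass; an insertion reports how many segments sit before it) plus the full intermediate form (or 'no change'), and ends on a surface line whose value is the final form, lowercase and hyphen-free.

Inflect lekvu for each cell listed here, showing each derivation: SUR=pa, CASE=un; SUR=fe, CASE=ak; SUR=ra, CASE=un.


cell SUR=pa, CASE=un:
underlying: lekvu-g-go
1. i, o -> 0 / V _: no change
2. o -> e, u -> i / F C0 _: fires at position(s) 5: lekviggo
surface: lekviggo

cell SUR=fe, CASE=ak:
underlying: lekvu-bup
1. i, o -> 0 / V _: no change
2. o -> e, u -> i / F C0 _: fires at position(s) 5: lekvibup
surface: lekvibup

cell SUR=ra, CASE=un:
underlying: lekvu-o-go
1. i, o -> 0 / V _: fires at position(s) 6: lekvugo
2. o -> e, u -> i / F C0 _: fires at position(s) 5: lekvigo
surface: lekvigo


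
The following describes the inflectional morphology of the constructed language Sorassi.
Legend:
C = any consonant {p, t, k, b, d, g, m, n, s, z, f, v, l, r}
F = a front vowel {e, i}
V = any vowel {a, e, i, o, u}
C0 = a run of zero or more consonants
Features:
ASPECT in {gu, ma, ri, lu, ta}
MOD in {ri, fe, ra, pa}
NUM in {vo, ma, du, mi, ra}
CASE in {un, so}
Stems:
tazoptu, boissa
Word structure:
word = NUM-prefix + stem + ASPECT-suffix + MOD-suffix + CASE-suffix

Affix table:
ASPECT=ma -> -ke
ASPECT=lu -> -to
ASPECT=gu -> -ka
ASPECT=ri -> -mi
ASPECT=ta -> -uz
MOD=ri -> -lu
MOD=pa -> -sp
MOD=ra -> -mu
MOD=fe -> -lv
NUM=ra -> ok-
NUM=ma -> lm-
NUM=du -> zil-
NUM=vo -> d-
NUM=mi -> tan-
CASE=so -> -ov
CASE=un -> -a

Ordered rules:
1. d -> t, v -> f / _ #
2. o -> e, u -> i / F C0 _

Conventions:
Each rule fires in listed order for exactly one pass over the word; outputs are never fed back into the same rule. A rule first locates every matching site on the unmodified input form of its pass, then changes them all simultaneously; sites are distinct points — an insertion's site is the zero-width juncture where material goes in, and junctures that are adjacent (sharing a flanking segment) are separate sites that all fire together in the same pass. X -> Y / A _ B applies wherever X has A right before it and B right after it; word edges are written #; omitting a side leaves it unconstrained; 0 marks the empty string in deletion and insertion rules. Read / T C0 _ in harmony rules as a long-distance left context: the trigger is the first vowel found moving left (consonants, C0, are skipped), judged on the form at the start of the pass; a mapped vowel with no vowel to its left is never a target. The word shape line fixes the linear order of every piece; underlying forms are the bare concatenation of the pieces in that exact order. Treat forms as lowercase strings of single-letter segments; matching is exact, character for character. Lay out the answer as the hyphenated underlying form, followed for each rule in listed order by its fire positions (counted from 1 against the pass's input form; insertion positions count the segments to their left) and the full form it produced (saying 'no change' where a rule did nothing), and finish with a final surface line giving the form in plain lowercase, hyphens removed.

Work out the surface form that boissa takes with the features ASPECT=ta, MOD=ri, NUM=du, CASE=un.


underlying: zil-boissa-uz-lu-a
1. d -> t, v -> f / _ #: no change
2. o -> e, u -> i / F C0 _: fires at position(s) 5: zilbeissauzlua
surface: zilbeissauzlua


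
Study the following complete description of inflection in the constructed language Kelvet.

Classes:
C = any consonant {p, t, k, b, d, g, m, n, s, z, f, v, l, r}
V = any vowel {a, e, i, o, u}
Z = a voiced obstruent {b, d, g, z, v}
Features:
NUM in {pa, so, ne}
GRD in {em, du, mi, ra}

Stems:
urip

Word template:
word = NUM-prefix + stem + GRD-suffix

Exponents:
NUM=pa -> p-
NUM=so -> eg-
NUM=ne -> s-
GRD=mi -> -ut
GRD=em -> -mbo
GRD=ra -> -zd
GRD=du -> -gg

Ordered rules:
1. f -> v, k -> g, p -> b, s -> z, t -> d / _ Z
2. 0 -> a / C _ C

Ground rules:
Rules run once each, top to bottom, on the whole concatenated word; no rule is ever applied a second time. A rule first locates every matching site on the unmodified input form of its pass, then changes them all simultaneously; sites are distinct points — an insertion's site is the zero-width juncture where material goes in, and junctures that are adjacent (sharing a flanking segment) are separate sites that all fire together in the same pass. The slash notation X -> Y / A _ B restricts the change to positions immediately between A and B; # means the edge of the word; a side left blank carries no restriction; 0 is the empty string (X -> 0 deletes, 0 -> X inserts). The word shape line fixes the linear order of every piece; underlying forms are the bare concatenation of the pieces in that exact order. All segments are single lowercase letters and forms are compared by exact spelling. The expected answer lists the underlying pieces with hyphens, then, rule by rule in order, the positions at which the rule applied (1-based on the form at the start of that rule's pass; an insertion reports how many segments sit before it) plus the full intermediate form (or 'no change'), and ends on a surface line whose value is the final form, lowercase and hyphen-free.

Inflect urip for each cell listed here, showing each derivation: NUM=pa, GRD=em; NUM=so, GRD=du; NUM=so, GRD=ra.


cell NUM=pa, GRD=em:
underlying: p-urip-mbo
1. f -> v, k -> g, p -> b, s -> z, t -> d / _ Z: no change
2. 0 -> a / C _ C: inserts after position(s) 5, 6: puripamabo
surface: puripamabo

cell NUM=so, GRD=du:
underlying: eg-urip-gg
1. f -> v, k -> g, p -> b, s -> z, t -> d / _ Z: fires at position(s) 6: eguribgg
2. 0 -> a / C _ C: inserts after position(s) 6, 7: eguribagag
surface: eguribagag

cell NUM=so, GRD=ra:
underlying: eg-urip-zd
1. f -> v, k -> g, p -> b, s -> z, t -> d / _ Z: fires at position(s) 6: eguribzd
2. 0 -> a / C _ C: inserts after position(s) 6, 7: eguribazad
surface: eguribazad


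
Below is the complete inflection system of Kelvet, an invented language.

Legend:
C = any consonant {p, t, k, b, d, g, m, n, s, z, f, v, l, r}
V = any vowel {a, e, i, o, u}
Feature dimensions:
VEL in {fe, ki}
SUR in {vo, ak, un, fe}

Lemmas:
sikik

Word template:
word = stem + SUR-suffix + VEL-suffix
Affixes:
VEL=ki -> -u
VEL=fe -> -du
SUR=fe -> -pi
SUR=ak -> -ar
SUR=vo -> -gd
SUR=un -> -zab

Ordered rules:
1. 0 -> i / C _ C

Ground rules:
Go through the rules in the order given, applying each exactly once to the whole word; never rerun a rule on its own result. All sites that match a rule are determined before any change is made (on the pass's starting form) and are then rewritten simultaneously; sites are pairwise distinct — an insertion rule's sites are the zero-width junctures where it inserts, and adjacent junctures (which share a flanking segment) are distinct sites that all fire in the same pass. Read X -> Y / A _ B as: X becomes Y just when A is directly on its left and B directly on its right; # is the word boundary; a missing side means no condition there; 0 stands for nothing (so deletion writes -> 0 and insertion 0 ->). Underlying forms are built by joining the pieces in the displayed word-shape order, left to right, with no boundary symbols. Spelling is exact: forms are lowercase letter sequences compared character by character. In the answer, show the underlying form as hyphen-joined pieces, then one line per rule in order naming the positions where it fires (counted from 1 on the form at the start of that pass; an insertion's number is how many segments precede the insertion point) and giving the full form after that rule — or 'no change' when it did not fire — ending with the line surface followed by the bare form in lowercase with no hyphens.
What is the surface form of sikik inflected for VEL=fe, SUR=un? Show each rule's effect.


underlying: sikik-zab-du
1. 0 -> i / C _ C: inserts after position(s) 5, 8: sikikizabidu
surface: sikikizabidu


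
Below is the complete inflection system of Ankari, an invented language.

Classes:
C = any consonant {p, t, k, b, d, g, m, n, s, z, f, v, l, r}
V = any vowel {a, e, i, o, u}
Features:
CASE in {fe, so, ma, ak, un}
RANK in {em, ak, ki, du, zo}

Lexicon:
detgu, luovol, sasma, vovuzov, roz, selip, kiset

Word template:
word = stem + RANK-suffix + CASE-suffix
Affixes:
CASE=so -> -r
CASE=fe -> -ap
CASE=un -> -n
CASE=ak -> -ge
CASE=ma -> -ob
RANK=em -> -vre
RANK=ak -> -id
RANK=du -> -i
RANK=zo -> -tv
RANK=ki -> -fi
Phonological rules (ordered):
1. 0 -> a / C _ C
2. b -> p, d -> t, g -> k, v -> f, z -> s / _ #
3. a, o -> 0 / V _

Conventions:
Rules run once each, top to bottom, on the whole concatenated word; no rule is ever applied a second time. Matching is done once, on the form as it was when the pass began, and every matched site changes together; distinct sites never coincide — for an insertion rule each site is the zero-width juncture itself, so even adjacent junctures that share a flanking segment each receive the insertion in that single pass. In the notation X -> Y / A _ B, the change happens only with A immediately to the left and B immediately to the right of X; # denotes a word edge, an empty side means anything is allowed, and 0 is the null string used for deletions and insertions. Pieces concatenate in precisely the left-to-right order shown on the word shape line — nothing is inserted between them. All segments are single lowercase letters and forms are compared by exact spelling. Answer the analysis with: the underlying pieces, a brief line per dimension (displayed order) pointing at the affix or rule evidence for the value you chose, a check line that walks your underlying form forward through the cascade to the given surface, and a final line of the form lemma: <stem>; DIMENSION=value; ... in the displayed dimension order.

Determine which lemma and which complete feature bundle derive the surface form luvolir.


underlying: luovol-i-r
CASE=so - signalled by the affix -r
RANK=du - signalled by the affix -i
check: luovolir -> luovolir -> luovolir -> luvolir
lemma: luovol; CASE=so; RANK=du


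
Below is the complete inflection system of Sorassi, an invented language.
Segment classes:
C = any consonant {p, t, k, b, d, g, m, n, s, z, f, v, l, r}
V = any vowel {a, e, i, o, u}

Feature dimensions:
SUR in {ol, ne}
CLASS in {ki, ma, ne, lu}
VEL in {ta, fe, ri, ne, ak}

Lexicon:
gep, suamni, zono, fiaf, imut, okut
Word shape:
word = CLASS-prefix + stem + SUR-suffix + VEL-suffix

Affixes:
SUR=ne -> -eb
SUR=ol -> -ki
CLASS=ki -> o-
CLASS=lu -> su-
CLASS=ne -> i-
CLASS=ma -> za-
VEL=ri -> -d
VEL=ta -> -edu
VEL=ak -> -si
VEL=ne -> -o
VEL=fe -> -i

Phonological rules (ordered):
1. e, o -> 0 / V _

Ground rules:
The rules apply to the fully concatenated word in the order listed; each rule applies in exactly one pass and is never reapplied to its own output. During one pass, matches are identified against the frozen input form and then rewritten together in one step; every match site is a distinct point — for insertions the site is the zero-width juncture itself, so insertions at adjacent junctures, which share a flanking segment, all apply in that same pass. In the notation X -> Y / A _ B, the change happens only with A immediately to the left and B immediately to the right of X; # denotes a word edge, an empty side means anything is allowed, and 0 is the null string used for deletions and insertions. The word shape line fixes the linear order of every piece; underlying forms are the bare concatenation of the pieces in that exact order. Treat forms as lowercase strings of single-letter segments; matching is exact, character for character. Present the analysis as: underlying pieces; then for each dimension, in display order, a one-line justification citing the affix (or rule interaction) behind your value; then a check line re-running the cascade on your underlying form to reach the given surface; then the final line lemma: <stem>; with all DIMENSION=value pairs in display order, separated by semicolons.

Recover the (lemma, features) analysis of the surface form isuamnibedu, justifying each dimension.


underlying: i-suamni-eb-edu
SUR=ne - signalled by the affix -eb
CLASS=ne - signalled by the affix i-
VEL=ta - signalled by the affix -edu
check: isuamniebedu -> isuamnibedu
lemma: suamni; SUR=ne; CLASS=ne; VEL=ta


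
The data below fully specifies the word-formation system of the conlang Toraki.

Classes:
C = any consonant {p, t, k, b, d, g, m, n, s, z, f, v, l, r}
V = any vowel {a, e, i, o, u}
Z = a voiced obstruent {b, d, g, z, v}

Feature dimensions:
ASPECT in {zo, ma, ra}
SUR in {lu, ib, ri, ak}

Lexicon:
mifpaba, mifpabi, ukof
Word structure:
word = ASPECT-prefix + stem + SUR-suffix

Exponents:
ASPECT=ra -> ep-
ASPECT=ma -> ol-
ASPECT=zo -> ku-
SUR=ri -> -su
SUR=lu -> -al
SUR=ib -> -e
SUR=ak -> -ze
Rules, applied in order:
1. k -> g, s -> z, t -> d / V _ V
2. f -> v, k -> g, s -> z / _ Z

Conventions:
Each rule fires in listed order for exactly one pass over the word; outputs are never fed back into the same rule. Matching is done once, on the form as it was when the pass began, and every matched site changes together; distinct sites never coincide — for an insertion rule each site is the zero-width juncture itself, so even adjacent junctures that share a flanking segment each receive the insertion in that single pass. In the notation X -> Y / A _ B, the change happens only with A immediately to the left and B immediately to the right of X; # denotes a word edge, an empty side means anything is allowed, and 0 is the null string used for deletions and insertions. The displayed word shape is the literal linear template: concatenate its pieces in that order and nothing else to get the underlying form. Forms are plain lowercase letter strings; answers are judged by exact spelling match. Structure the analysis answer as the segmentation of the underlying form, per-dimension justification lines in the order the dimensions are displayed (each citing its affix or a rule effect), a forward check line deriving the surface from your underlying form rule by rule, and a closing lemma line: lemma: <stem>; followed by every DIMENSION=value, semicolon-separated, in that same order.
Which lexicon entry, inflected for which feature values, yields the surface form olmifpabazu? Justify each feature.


underlying: ol-mifpaba-su
ASPECT=ma - signalled by the affix ol-
SUR=ri - signalled by the affix -su
check: olmifpabasu -> olmifpabazu -> olmifpabazu
lemma: mifpaba; ASPECT=ma; SUR=ri


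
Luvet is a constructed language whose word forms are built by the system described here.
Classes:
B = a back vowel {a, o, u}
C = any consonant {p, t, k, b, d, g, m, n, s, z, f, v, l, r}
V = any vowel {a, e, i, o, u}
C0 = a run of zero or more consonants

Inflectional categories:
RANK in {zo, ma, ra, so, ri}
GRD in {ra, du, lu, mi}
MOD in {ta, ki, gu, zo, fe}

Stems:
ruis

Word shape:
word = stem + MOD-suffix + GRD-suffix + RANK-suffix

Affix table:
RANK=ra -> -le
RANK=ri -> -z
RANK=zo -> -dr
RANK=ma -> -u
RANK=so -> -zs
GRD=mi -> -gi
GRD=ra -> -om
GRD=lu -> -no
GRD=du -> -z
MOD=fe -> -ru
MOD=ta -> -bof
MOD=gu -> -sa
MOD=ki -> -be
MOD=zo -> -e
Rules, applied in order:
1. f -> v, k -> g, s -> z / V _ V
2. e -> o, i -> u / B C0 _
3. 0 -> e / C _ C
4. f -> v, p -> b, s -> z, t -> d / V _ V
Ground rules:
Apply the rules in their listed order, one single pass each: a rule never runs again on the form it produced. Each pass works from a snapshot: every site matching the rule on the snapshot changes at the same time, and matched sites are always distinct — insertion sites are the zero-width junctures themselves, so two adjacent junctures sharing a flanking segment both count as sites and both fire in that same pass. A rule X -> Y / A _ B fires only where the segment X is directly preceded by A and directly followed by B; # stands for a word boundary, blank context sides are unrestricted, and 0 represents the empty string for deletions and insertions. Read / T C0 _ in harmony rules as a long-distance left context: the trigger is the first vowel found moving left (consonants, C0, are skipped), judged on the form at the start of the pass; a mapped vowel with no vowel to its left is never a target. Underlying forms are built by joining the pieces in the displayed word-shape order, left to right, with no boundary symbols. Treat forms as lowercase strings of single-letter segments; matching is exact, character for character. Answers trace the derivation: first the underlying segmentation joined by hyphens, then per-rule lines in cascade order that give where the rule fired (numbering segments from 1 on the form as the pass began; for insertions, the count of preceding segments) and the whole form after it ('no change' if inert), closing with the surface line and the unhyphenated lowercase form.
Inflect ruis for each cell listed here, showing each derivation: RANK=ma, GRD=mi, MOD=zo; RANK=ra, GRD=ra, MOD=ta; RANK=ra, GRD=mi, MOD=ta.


cell RANK=ma, GRD=mi, MOD=zo:
underlying: ruis-e-gi-u
1. f -> v, k -> g, s -> z / V _ V: fires at position(s) 4: ruizegiu
2. e -> o, i -> u / B C0 _: fires at position(s) 3: ruuzegiu
3. 0 -> e / C _ C: no change
4. f -> v, p -> b, s -> z, t -> d / V _ V: no change
surface: ruuzegiu

cell RANK=ra, GRD=ra, MOD=ta:
underlying: ruis-bof-om-le
1. f -> v, k -> g, s -> z / V _ V: fires at position(s) 7: ruisbovomle
2. e -> o, i -> u / B C0 _: fires at position(s) 3, 11: ruusbovomlo
3. 0 -> e / C _ C: inserts after position(s) 4, 9: ruusebovomelo
4. f -> v, p -> b, s -> z, t -> d / V _ V: fires at position(s) 4: ruuzebovomelo
surface: ruuzebovomelo

cell RANK=ra, GRD=mi, MOD=ta:
underlying: ruis-bof-gi-le
1. f -> v, k -> g, s -> z / V _ V: no change
2. e -> o, i -> u / B C0 _: fires at position(s) 3, 9: ruusbofgule
3. 0 -> e / C _ C: inserts after position(s) 4, 7: ruusebofegule
4. f -> v, p -> b, s -> z, t -> d / V _ V: fires at position(s) 4, 8: ruuzebovegule
surface: ruuzebovegule


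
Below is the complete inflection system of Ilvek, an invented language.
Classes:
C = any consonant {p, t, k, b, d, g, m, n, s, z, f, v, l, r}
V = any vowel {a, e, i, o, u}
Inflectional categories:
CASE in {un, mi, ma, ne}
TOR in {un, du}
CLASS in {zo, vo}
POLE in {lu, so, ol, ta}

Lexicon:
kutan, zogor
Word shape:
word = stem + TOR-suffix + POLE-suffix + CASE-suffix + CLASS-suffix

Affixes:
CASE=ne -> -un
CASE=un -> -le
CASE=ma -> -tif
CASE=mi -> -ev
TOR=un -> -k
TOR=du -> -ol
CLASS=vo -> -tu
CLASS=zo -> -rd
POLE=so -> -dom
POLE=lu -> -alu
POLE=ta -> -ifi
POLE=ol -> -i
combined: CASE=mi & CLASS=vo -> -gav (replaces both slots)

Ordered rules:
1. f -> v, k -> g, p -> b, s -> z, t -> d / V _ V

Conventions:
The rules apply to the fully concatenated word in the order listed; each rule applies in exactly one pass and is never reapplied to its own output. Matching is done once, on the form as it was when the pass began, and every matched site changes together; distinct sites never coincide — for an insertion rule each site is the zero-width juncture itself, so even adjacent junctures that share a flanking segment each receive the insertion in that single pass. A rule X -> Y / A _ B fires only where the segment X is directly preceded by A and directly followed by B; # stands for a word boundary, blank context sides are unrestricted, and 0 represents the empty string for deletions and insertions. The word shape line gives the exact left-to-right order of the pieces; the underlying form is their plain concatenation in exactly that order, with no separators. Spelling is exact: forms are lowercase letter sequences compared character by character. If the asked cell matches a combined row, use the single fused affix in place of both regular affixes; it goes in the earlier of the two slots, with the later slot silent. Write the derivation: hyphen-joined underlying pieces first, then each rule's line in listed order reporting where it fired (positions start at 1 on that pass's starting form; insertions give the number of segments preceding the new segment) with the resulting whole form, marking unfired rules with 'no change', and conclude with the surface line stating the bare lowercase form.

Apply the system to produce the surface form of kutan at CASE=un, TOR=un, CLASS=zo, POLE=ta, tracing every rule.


underlying: kutan-k-ifi-le-rd
1. f -> v, k -> g, p -> b, s -> z, t -> d / V _ V: fires at position(s) 3, 8: kudankivilerd
surface: kudankivilerd
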